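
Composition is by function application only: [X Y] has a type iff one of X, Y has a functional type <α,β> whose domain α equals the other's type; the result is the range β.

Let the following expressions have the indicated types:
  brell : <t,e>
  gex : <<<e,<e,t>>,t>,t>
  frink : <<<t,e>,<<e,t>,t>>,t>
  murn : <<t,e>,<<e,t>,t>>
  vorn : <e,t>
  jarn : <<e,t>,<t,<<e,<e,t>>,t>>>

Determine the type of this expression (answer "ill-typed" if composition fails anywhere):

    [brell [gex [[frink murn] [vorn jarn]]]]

[frink murn]: frink is <<<t,e>,<<e,t>,t>>,t>, murn is <<t,e>,<<e,t>,t>>; result t.
[vorn jarn]: jarn is <<e,t>,<t,<<e,<e,t>>,t>>>, vorn is <e,t>; result <t,<<e,<e,t>>,t>>.
[[frink murn] [vorn jarn]]: [vorn jarn] is <t,<<e,<e,t>>,t>>, [frink murn] is t; result <<e,<e,t>>,t>.
[gex [[frink murn] [vorn jarn]]]: gex is <<<e,<e,t>>,t>,t>, [[frink murn] [vorn jarn]] is <<e,<e,t>>,t>; result t.
[brell [gex [[frink murn] [vorn jarn]]]]: brell is <t,e>, [gex [[frink murn] [vorn jarn]]] is t; result e.

e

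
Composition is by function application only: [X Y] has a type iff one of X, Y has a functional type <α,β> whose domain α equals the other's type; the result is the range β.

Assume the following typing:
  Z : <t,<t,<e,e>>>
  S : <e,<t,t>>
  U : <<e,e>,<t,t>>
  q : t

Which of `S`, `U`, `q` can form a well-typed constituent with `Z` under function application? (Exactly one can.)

S : <e,<t,t>> — does not combine with Z.
U : <<e,e>,<t,t>> — does not combine with Z.
q — combines: Z : <t,<t,<e,e>>> takes q : t as argument, giving <t,<e,e>>.

q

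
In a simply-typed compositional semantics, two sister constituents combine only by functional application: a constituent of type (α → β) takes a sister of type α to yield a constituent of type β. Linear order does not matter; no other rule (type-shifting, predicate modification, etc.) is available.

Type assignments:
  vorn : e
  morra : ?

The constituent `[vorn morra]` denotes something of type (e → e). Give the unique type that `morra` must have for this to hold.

[vorn morra] is required to be (e → e). vorn : e cannot yield (e → e) as functor, so morra : (e → (e → e)).

(e → (e → e))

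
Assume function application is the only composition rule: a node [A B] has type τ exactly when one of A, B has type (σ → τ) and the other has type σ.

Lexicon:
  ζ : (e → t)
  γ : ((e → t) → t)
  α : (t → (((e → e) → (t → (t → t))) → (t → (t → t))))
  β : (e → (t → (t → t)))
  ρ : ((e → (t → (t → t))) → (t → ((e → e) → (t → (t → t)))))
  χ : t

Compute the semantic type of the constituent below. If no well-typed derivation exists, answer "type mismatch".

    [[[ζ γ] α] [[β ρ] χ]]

[ζ γ]: ((e → t) → t) applied to (e → t) yields t.
[[ζ γ] α]: (t → (((e → e) → (t → (t → t))) → (t → (t → t)))) applied to t yields (((e → e) → (t → (t → t))) → (t → (t → t))).
[β ρ]: ((e → (t → (t → t))) → (t → ((e → e) → (t → (t → t))))) applied to (e → (t → (t → t))) yields (t → ((e → e) → (t → (t → t)))).
[[β ρ] χ]: (t → ((e → e) → (t → (t → t)))) applied to t yields ((e → e) → (t → (t → t))).
[[[ζ γ] α] [[β ρ] χ]]: (((e → e) → (t → (t → t))) → (t → (t → t))) applied to ((e → e) → (t → (t → t))) yields (t → (t → t)).

(t → (t → t))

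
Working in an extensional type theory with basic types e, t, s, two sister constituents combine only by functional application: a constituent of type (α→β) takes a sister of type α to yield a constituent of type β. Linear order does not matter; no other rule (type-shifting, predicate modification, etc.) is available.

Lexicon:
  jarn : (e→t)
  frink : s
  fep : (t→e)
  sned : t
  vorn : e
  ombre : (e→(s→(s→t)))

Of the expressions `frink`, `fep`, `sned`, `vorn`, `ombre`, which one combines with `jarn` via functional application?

vorn

frink : s — jarn needs e; frink needs nothing (atomic); neither fits.
fep : (t→e) — jarn needs e; fep needs t; neither fits.
sned : t — jarn needs e; sned needs nothing (atomic); neither fits.
vorn — combines: jarn : (e→t) takes vorn : e as argument, giving t.
ombre : (e→(s→(s→t))) — jarn needs e; ombre needs e; neither fits.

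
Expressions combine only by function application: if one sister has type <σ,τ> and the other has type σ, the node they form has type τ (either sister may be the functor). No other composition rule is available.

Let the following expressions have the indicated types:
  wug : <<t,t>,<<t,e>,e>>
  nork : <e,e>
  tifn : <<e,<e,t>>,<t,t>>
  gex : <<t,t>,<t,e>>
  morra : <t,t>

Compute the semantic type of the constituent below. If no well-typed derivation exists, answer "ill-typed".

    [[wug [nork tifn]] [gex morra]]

ill-typed

[nork tifn]: <e,e> and <<e,<e,t>>,<t,t>> cannot combine by function application — type clash.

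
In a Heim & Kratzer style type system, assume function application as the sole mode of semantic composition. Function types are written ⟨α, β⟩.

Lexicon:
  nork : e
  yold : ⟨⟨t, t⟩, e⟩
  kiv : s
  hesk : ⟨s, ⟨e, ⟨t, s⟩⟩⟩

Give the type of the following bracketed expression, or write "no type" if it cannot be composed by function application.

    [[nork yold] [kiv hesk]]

no type

[nork yold]: e and ⟨⟨t, t⟩, e⟩ cannot combine by function application — type clash.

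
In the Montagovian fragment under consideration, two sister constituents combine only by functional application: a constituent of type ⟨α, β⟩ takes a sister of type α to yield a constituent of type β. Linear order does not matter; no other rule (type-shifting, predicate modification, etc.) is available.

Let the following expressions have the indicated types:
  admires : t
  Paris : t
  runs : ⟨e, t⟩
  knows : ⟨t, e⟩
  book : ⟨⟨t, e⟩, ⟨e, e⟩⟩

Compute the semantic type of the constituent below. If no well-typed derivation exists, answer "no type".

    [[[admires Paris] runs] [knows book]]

At [admires Paris]: neither t nor t can take the other as argument; the node is ill-typed.

no type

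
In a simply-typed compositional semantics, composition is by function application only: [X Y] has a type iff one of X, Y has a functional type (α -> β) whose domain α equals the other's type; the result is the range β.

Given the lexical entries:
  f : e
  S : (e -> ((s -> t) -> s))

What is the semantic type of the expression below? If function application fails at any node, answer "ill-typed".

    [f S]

[f S] — S of type (e -> ((s -> t) -> s)) combines with f of type e: type ((s -> t) -> s).

((s -> t) -> s)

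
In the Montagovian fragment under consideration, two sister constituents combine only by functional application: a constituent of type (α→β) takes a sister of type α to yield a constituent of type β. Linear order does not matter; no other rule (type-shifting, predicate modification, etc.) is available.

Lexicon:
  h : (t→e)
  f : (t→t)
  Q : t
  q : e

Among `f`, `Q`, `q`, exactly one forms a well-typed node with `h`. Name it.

Q

f : (t→t) — no; h wants t, and f wants t.
Q — combines: h : (t→e) takes Q : t as argument, giving e.
q : e — no; h wants t, and q wants nothing (atomic).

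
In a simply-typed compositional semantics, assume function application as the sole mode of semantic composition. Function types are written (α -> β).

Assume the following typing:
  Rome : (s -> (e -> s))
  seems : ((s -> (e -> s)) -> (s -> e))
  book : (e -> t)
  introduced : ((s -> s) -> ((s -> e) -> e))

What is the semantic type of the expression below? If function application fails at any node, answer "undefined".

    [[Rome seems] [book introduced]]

undefined

[Rome seems]: functor seems : ((s -> (e -> s)) -> (s -> e)), argument Rome : (s -> (e -> s)); result (s -> e).
[book introduced]: (e -> t) and ((s -> s) -> ((s -> e) -> e)) cannot combine by function application — type clash.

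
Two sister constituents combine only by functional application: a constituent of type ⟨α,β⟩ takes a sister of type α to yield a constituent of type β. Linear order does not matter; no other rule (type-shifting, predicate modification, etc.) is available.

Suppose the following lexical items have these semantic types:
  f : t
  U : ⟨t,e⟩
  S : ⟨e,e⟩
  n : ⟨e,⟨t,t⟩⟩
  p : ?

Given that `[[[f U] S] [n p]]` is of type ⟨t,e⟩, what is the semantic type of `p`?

[[[f U] S] [n p]] must have type ⟨t,e⟩. The sister [[f U] S] has type e; that is not a function onto ⟨t,e⟩, so [n p] must be the functor, of type ⟨e,⟨t,e⟩⟩.
[n p] must have type ⟨e,⟨t,e⟩⟩. The sister n has type ⟨e,⟨t,t⟩⟩; that is not a function onto ⟨e,⟨t,e⟩⟩, so p must be the functor, of type ⟨⟨e,⟨t,t⟩⟩,⟨e,⟨t,e⟩⟩⟩.

⟨⟨e,⟨t,t⟩⟩,⟨e,⟨t,e⟩⟩⟩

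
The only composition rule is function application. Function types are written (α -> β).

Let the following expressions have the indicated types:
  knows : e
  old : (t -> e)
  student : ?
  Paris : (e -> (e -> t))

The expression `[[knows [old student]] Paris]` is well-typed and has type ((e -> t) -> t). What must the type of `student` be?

((t -> e) -> (e -> ((e -> (e -> t)) -> ((e -> t) -> t))))

At [[knows [old student]] Paris] (required: ((e -> t) -> t)): Paris is (e -> (e -> t)), which is not a function with range ((e -> t) -> t); hence [knows [old student]] is the functor — type ((e -> (e -> t)) -> ((e -> t) -> t)).
At [knows [old student]] (required: ((e -> (e -> t)) -> ((e -> t) -> t))): knows is e, which is not a function with range ((e -> (e -> t)) -> ((e -> t) -> t)); hence [old student] is the functor — type (e -> ((e -> (e -> t)) -> ((e -> t) -> t))).
At [old student] (required: (e -> ((e -> (e -> t)) -> ((e -> t) -> t)))): old is (t -> e), which is not a function with range (e -> ((e -> (e -> t)) -> ((e -> t) -> t))); hence student is the functor — type ((t -> e) -> (e -> ((e -> (e -> t)) -> ((e -> t) -> t)))).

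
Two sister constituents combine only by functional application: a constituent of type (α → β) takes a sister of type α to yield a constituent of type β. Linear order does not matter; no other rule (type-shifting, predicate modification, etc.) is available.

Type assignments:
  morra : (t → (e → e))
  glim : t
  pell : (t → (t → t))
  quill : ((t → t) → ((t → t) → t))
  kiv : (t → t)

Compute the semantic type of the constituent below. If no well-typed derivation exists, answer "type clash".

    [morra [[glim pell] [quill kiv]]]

At [glim pell], pell : (t → (t → t)) takes glim : t, giving (t → t).
At [quill kiv], quill : ((t → t) → ((t → t) → t)) takes kiv : (t → t), giving ((t → t) → t).
At [[glim pell] [quill kiv]], [quill kiv] : ((t → t) → t) takes [glim pell] : (t → t), giving t.
At [morra [[glim pell] [quill kiv]]], morra : (t → (e → e)) takes [[glim pell] [quill kiv]] : t, giving (e → e).

(e → e)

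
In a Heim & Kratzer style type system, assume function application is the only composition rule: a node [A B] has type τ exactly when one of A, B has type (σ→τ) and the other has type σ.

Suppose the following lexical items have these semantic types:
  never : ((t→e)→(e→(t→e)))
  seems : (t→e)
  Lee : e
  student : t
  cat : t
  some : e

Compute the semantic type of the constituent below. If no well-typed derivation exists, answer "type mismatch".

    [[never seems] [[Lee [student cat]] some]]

type mismatch

[never seems]: ((t→e)→(e→(t→e))) applied to (t→e) yields (e→(t→e)).
At [student cat]: neither t nor t can take the other as argument; the node is ill-typed.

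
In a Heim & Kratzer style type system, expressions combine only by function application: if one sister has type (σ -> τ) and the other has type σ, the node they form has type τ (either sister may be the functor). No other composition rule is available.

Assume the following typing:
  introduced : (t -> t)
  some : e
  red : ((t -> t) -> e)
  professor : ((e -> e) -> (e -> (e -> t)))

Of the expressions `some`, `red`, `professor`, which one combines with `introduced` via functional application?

some : e — does not combine with introduced.
red — combines: red : ((t -> t) -> e) takes introduced : (t -> t) as argument, giving e.
professor : ((e -> e) -> (e -> (e -> t))) — does not combine with introduced.

red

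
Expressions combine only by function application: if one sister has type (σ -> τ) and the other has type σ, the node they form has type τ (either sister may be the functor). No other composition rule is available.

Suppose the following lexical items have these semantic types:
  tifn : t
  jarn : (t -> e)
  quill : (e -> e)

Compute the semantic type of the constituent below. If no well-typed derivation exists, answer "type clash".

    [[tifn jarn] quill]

At [tifn jarn], jarn : (t -> e) takes tifn : t, giving e.
At [[tifn jarn] quill], quill : (e -> e) takes [tifn jarn] : e, giving e.

e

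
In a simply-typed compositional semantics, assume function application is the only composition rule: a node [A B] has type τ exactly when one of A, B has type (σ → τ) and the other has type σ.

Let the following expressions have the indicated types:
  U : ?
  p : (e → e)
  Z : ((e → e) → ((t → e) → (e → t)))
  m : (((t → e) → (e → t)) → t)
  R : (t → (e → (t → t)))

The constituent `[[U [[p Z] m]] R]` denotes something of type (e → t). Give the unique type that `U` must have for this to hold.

(t → ((t → (e → (t → t))) → (e → t)))

For [[U [[p Z] m]] R] to have type (e → t) with R of type (t → (e → (t → t))), [U [[p Z] m]] must be the function: [U [[p Z] m]] : ((t → (e → (t → t))) → (e → t)).
For [U [[p Z] m]] to have type ((t → (e → (t → t))) → (e → t)) with [[p Z] m] of type t, U must be the function: U : (t → ((t → (e → (t → t))) → (e → t))).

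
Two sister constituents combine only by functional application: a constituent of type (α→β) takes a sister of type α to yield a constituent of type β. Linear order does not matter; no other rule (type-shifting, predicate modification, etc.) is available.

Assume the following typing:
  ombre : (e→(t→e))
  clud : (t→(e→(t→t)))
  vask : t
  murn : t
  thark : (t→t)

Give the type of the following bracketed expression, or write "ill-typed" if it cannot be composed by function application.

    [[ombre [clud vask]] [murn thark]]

ill-typed

[clud vask] — clud of type (t→(e→(t→t))) combines with vask of type t: type (e→(t→t)).
At [ombre [clud vask]]: neither (e→(t→e)) nor (e→(t→t)) can take the other as argument; the node is ill-typed.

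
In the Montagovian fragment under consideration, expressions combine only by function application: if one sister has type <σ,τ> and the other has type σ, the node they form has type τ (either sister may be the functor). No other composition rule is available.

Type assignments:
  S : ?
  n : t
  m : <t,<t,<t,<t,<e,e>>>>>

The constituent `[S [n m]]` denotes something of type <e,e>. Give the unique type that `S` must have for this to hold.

<<t,<t,<t,<e,e>>>>,<e,e>>

At [S [n m]] (required: <e,e>): [n m] is <t,<t,<t,<e,e>>>>, which is not a function with range <e,e>; hence S is the functor — type <<t,<t,<t,<e,e>>>>,<e,e>>.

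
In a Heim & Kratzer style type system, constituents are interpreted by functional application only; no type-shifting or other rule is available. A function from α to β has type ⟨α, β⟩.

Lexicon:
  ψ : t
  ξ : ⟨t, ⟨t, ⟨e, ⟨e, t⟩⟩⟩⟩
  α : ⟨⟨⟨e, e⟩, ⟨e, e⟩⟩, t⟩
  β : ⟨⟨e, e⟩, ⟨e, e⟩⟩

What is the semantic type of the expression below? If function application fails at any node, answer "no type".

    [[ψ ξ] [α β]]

⟨e, ⟨e, t⟩⟩

[ψ ξ]: ⟨t, ⟨t, ⟨e, ⟨e, t⟩⟩⟩⟩ applied to t yields ⟨t, ⟨e, ⟨e, t⟩⟩⟩.
[α β]: ⟨⟨⟨e, e⟩, ⟨e, e⟩⟩, t⟩ applied to ⟨⟨e, e⟩, ⟨e, e⟩⟩ yields t.
[[ψ ξ] [α β]]: ⟨t, ⟨e, ⟨e, t⟩⟩⟩ applied to t yields ⟨e, ⟨e, t⟩⟩.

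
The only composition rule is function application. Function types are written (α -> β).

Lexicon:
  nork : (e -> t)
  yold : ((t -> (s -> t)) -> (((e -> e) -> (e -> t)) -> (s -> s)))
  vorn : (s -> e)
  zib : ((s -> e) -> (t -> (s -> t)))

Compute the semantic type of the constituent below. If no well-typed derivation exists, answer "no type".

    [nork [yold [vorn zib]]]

no type

[vorn zib]: ((s -> e) -> (t -> (s -> t))) applied to (s -> e) yields (t -> (s -> t)).
[yold [vorn zib]]: ((t -> (s -> t)) -> (((e -> e) -> (e -> t)) -> (s -> s))) applied to (t -> (s -> t)) yields (((e -> e) -> (e -> t)) -> (s -> s)).
At [nork [yold [vorn zib]]]: neither (e -> t) nor (((e -> e) -> (e -> t)) -> (s -> s)) can take the other as argument; the node is ill-typed.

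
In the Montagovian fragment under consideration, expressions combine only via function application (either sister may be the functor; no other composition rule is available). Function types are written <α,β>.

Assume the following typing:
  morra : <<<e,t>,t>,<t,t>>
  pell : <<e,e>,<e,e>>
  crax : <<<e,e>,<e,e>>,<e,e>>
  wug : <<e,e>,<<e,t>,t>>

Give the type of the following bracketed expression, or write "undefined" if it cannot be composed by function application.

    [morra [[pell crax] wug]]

<t,t>

[pell crax]: crax is <<<e,e>,<e,e>>,<e,e>>, pell is <<e,e>,<e,e>>; result <e,e>.
[[pell crax] wug]: wug is <<e,e>,<<e,t>,t>>, [pell crax] is <e,e>; result <<e,t>,t>.
[morra [[pell crax] wug]]: morra is <<<e,t>,t>,<t,t>>, [[pell crax] wug] is <<e,t>,t>; result <t,t>.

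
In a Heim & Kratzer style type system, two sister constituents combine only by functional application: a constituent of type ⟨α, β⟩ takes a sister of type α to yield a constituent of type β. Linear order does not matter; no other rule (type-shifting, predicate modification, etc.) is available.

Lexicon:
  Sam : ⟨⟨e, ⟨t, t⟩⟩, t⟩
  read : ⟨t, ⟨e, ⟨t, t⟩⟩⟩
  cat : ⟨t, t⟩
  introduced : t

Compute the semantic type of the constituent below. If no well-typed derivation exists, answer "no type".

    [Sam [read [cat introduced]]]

t

[cat introduced]: functor cat : ⟨t, t⟩, argument introduced : t; result t.
[read [cat introduced]]: functor read : ⟨t, ⟨e, ⟨t, t⟩⟩⟩, argument [cat introduced] : t; result ⟨e, ⟨t, t⟩⟩.
[Sam [read [cat introduced]]]: functor Sam : ⟨⟨e, ⟨t, t⟩⟩, t⟩, argument [read [cat introduced]] : ⟨e, ⟨t, t⟩⟩; result t.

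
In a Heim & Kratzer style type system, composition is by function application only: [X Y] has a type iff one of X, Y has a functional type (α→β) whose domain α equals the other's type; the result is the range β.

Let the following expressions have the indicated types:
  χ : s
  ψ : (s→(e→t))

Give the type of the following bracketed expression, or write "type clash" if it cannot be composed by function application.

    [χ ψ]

At [χ ψ], ψ : (s→(e→t)) takes χ : s, giving (e→t).

(e→t)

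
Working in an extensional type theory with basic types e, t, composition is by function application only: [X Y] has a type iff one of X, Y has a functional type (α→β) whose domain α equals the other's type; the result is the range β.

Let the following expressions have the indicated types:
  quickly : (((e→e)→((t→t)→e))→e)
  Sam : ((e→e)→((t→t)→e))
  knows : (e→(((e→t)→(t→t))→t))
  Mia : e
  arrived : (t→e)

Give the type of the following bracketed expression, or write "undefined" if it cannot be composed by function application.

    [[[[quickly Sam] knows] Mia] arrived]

undefined

[quickly Sam]: functor quickly : (((e→e)→((t→t)→e))→e), argument Sam : ((e→e)→((t→t)→e)); result e.
[[quickly Sam] knows]: functor knows : (e→(((e→t)→(t→t))→t)), argument [quickly Sam] : e; result (((e→t)→(t→t))→t).
[[[quickly Sam] knows] Mia]: (((e→t)→(t→t))→t) and e cannot combine by function application — type clash.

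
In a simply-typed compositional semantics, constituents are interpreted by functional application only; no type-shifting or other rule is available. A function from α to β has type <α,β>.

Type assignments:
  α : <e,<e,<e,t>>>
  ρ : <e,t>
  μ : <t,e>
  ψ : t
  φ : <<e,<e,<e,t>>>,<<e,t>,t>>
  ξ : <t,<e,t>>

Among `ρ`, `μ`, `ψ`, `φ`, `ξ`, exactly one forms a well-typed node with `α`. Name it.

φ

ρ : <e,t> — α needs e; ρ needs e; neither fits.
μ : <t,e> — α needs e; μ needs t; neither fits.
ψ : t — α needs e; ψ needs nothing (atomic); neither fits.
φ — combines: φ : <<e,<e,<e,t>>>,<<e,t>,t>> takes α : <e,<e,<e,t>>> as argument, giving <<e,t>,t>.
ξ : <t,<e,t>> — α needs e; ξ needs t; neither fits.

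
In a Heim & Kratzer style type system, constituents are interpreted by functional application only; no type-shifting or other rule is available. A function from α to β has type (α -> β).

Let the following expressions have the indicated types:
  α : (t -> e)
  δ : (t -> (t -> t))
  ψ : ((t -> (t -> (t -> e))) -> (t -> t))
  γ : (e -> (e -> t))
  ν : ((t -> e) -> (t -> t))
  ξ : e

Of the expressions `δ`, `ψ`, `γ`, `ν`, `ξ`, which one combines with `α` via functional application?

δ : (t -> (t -> t)) — α needs t; δ needs t; neither fits.
ψ : ((t -> (t -> (t -> e))) -> (t -> t)) — α needs t; ψ needs (t -> (t -> (t -> e))); neither fits.
γ : (e -> (e -> t)) — α needs t; γ needs e; neither fits.
ν — combines: ν : ((t -> e) -> (t -> t)) takes α : (t -> e) as argument, giving (t -> t).
ξ : e — α needs t; ξ needs nothing (atomic); neither fits.

ν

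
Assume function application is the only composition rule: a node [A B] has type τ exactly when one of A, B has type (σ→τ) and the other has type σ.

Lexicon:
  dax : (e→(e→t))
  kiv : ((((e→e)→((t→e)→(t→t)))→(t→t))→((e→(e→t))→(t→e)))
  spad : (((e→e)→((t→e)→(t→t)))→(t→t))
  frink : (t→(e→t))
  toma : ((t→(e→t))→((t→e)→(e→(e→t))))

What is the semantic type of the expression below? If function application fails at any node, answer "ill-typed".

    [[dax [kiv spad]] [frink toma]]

At [kiv spad], kiv : ((((e→e)→((t→e)→(t→t)))→(t→t))→((e→(e→t))→(t→e))) takes spad : (((e→e)→((t→e)→(t→t)))→(t→t)), giving ((e→(e→t))→(t→e)).
At [dax [kiv spad]], [kiv spad] : ((e→(e→t))→(t→e)) takes dax : (e→(e→t)), giving (t→e).
At [frink toma], toma : ((t→(e→t))→((t→e)→(e→(e→t)))) takes frink : (t→(e→t)), giving ((t→e)→(e→(e→t))).
At [[dax [kiv spad]] [frink toma]], [frink toma] : ((t→e)→(e→(e→t))) takes [dax [kiv spad]] : (t→e), giving (e→(e→t)).

(e→(e→t))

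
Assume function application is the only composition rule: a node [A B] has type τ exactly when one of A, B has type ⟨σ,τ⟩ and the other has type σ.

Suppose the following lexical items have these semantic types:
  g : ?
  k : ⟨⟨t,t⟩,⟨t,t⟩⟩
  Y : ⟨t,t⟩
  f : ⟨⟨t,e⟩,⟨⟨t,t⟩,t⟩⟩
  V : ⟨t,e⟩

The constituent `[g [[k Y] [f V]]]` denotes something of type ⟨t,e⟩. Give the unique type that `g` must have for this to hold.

At [g [[k Y] [f V]]] (required: ⟨t,e⟩): [[k Y] [f V]] is t, which is not a function with range ⟨t,e⟩; hence g is the functor — type ⟨t,⟨t,e⟩⟩.

⟨t,⟨t,e⟩⟩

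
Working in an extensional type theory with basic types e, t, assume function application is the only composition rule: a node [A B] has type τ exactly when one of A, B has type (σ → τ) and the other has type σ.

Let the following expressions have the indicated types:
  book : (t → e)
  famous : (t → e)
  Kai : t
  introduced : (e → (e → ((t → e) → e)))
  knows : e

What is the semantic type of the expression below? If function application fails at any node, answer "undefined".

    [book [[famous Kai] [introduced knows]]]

e

[famous Kai]: famous is (t → e), Kai is t; result e.
[introduced knows]: introduced is (e → (e → ((t → e) → e))), knows is e; result (e → ((t → e) → e)).
[[famous Kai] [introduced knows]]: [introduced knows] is (e → ((t → e) → e)), [famous Kai] is e; result ((t → e) → e).
[book [[famous Kai] [introduced knows]]]: [[famous Kai] [introduced knows]] is ((t → e) → e), book is (t → e); result e.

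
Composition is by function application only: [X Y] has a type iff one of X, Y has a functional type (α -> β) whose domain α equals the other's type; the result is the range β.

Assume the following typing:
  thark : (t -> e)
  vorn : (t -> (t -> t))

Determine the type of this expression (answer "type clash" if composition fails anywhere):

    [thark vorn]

[thark vorn]: (t -> e) and (t -> (t -> t)) cannot combine by function application — type clash.

type clash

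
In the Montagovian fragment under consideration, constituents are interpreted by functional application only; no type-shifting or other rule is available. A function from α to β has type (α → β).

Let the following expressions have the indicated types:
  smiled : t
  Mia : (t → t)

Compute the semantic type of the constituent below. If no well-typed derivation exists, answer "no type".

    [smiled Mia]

t

At [smiled Mia], Mia : (t → t) takes smiled : t, giving t.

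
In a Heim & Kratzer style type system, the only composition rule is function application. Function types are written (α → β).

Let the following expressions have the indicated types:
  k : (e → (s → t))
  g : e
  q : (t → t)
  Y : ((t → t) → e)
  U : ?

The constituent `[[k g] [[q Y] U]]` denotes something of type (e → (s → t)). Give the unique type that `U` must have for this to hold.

For [[k g] [[q Y] U]] to have type (e → (s → t)) with [k g] of type (s → t), [[q Y] U] must be the function: [[q Y] U] : ((s → t) → (e → (s → t))).
For [[q Y] U] to have type ((s → t) → (e → (s → t))) with [q Y] of type e, U must be the function: U : (e → ((s → t) → (e → (s → t)))).

(e → ((s → t) → (e → (s → t))))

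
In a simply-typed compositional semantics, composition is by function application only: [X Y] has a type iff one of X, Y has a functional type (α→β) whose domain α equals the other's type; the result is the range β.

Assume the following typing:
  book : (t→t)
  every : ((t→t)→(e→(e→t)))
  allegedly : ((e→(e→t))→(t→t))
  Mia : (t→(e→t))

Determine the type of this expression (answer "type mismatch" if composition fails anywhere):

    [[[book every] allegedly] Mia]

At [book every], every : ((t→t)→(e→(e→t))) takes book : (t→t), giving (e→(e→t)).
At [[book every] allegedly], allegedly : ((e→(e→t))→(t→t)) takes [book every] : (e→(e→t)), giving (t→t).
[[[book every] allegedly] Mia]: (t→t) and (t→(e→t)) cannot combine by function application — type clash.

type mismatch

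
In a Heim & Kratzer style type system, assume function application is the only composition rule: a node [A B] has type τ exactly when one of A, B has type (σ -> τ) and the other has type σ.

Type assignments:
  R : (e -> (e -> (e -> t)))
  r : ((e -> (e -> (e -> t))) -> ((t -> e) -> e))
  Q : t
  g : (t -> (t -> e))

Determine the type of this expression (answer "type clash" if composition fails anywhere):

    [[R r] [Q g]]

At [R r], r : ((e -> (e -> (e -> t))) -> ((t -> e) -> e)) takes R : (e -> (e -> (e -> t))), giving ((t -> e) -> e).
At [Q g], g : (t -> (t -> e)) takes Q : t, giving (t -> e).
At [[R r] [Q g]], [R r] : ((t -> e) -> e) takes [Q g] : (t -> e), giving e.

e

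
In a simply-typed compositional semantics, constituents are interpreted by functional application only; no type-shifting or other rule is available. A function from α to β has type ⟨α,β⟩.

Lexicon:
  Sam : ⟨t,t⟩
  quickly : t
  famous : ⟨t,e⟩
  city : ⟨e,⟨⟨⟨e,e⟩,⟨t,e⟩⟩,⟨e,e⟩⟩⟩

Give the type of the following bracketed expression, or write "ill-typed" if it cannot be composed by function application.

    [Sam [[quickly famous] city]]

ill-typed

At [quickly famous], famous : ⟨t,e⟩ takes quickly : t, giving e.
At [[quickly famous] city], city : ⟨e,⟨⟨⟨e,e⟩,⟨t,e⟩⟩,⟨e,e⟩⟩⟩ takes [quickly famous] : e, giving ⟨⟨⟨e,e⟩,⟨t,e⟩⟩,⟨e,e⟩⟩.
[Sam [[quickly famous] city]]: ⟨t,t⟩ and ⟨⟨⟨e,e⟩,⟨t,e⟩⟩,⟨e,e⟩⟩ cannot combine by function application — type clash.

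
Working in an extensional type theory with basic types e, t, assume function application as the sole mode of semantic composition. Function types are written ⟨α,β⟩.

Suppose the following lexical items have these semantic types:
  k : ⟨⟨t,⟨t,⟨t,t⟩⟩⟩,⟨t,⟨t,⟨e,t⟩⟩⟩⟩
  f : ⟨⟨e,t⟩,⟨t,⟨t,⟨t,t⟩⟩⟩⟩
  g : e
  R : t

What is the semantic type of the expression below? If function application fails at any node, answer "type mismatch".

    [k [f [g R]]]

type mismatch

[g R]: e with t — neither is a function whose domain matches the other; composition fails here.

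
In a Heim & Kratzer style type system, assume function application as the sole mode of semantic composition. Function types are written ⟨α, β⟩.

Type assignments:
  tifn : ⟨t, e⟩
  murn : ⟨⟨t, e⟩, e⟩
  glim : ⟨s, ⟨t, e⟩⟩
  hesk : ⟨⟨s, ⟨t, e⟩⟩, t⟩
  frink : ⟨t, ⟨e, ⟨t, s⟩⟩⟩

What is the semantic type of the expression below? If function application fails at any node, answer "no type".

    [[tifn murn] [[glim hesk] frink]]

⟨t, s⟩

[tifn murn]: ⟨⟨t, e⟩, e⟩ applied to ⟨t, e⟩ yields e.
[glim hesk]: ⟨⟨s, ⟨t, e⟩⟩, t⟩ applied to ⟨s, ⟨t, e⟩⟩ yields t.
[[glim hesk] frink]: ⟨t, ⟨e, ⟨t, s⟩⟩⟩ applied to t yields ⟨e, ⟨t, s⟩⟩.
[[tifn murn] [[glim hesk] frink]]: ⟨e, ⟨t, s⟩⟩ applied to e yields ⟨t, s⟩.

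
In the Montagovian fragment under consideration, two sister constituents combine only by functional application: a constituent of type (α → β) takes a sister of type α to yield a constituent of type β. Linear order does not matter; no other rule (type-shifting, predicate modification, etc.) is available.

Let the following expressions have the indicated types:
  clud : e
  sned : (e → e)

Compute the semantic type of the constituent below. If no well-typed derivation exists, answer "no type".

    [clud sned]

e

[clud sned]: sned is (e → e), clud is e; result e.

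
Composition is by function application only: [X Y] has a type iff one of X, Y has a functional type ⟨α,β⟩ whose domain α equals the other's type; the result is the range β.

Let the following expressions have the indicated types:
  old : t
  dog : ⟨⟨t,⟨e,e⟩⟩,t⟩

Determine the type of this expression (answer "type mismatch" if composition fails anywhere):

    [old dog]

[old dog]: t and ⟨⟨t,⟨e,e⟩⟩,t⟩ cannot combine by function application — type clash.

type mismatch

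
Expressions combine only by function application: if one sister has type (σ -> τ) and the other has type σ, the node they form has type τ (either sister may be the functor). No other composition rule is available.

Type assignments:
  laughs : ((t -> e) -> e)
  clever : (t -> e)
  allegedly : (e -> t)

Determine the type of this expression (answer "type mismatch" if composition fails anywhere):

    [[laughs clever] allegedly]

At [laughs clever], laughs : ((t -> e) -> e) takes clever : (t -> e), giving e.
At [[laughs clever] allegedly], allegedly : (e -> t) takes [laughs clever] : e, giving t.

t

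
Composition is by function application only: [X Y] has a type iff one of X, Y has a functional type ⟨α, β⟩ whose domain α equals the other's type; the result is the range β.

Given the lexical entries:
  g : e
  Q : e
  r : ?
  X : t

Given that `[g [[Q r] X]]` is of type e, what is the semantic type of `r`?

[g [[Q r] X]] must have type e. The sister g has type e; that is not a function onto e, so [[Q r] X] must be the functor, of type ⟨e, e⟩.
[[Q r] X] must have type ⟨e, e⟩. The sister X has type t; that is not a function onto ⟨e, e⟩, so [Q r] must be the functor, of type ⟨t, ⟨e, e⟩⟩.
[Q r] must have type ⟨t, ⟨e, e⟩⟩. The sister Q has type e; that is not a function onto ⟨t, ⟨e, e⟩⟩, so r must be the functor, of type ⟨e, ⟨t, ⟨e, e⟩⟩⟩.

⟨e, ⟨t, ⟨e, e⟩⟩⟩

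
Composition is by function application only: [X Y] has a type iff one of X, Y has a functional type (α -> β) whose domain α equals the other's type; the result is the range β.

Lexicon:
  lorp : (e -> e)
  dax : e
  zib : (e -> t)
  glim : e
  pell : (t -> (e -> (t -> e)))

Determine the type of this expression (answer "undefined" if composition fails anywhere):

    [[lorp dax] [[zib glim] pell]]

(t -> e)

[lorp dax]: lorp is (e -> e), dax is e; result e.
[zib glim]: zib is (e -> t), glim is e; result t.
[[zib glim] pell]: pell is (t -> (e -> (t -> e))), [zib glim] is t; result (e -> (t -> e)).
[[lorp dax] [[zib glim] pell]]: [[zib glim] pell] is (e -> (t -> e)), [lorp dax] is e; result (t -> e).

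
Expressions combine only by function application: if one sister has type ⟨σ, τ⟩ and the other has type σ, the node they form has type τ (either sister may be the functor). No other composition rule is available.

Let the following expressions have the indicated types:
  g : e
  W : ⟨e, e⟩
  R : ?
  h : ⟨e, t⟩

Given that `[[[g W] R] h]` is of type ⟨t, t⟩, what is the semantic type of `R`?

[[[g W] R] h] must have type ⟨t, t⟩. The sister h has type ⟨e, t⟩; that is not a function onto ⟨t, t⟩, so [[g W] R] must be the functor, of type ⟨⟨e, t⟩, ⟨t, t⟩⟩.
[[g W] R] must have type ⟨⟨e, t⟩, ⟨t, t⟩⟩. The sister [g W] has type e; that is not a function onto ⟨⟨e, t⟩, ⟨t, t⟩⟩, so R must be the functor, of type ⟨e, ⟨⟨e, t⟩, ⟨t, t⟩⟩⟩.

⟨e, ⟨⟨e, t⟩, ⟨t, t⟩⟩⟩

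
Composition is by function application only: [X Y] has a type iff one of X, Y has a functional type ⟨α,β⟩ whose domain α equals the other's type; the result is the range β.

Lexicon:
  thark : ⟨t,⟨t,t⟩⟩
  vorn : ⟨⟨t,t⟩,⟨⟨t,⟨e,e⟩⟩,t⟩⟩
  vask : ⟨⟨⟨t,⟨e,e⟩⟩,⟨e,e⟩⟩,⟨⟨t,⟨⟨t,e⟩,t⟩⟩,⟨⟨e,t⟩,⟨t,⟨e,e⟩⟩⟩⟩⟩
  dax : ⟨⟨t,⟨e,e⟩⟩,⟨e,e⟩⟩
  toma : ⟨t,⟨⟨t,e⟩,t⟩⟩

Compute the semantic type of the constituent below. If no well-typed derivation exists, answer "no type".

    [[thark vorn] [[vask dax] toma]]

[thark vorn]: ⟨t,⟨t,t⟩⟩ with ⟨⟨t,t⟩,⟨⟨t,⟨e,e⟩⟩,t⟩⟩ — neither is a function whose domain matches the other; composition fails here.

no type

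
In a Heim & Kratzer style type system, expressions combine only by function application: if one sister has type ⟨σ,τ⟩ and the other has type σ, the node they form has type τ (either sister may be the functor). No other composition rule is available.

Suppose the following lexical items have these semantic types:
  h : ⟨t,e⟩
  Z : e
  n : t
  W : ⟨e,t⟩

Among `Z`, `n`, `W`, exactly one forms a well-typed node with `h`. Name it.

n

Z : e — h needs t; Z needs nothing (atomic); neither fits.
n — combines: h : ⟨t,e⟩ takes n : t as argument, giving e.
W : ⟨e,t⟩ — h needs t; W needs e; neither fits.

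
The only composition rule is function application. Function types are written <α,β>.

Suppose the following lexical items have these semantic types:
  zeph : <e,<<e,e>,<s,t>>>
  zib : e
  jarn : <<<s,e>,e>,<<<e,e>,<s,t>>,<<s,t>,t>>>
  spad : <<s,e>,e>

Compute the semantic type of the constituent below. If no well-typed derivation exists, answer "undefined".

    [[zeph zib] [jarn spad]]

<<s,t>,t>

[zeph zib]: zeph is <e,<<e,e>,<s,t>>>, zib is e; result <<e,e>,<s,t>>.
[jarn spad]: jarn is <<<s,e>,e>,<<<e,e>,<s,t>>,<<s,t>,t>>>, spad is <<s,e>,e>; result <<<e,e>,<s,t>>,<<s,t>,t>>.
[[zeph zib] [jarn spad]]: [jarn spad] is <<<e,e>,<s,t>>,<<s,t>,t>>, [zeph zib] is <<e,e>,<s,t>>; result <<s,t>,t>.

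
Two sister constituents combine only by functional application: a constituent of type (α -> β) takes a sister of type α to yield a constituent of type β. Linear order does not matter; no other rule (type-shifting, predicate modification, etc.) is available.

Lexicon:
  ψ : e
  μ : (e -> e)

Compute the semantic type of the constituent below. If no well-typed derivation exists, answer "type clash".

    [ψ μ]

[ψ μ]: μ is (e -> e), ψ is e; result e.

e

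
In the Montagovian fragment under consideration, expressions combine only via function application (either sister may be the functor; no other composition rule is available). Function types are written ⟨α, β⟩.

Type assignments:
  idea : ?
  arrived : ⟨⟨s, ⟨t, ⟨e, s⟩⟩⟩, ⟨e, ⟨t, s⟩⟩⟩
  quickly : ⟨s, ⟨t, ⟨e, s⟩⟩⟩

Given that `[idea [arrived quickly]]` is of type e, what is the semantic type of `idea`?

⟨⟨e, ⟨t, s⟩⟩, e⟩

[idea [arrived quickly]] is required to be e. [arrived quickly] : ⟨e, ⟨t, s⟩⟩ cannot yield e as functor, so idea : ⟨⟨e, ⟨t, s⟩⟩, e⟩.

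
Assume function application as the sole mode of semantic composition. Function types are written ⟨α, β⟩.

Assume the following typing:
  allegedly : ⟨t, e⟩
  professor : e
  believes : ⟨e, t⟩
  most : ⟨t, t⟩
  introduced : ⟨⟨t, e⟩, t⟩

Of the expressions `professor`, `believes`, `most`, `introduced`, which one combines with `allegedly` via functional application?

introduced

professor : e — neither side's domain matches the other.
believes : ⟨e, t⟩ — neither side's domain matches the other.
most : ⟨t, t⟩ — neither side's domain matches the other.
introduced — combines: introduced : ⟨⟨t, e⟩, t⟩ takes allegedly : ⟨t, e⟩ as argument, giving t.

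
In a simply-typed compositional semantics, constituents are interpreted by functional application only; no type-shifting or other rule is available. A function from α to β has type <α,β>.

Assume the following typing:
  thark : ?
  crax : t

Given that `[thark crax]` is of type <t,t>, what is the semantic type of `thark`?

[thark crax] is required to be <t,t>. crax : t cannot yield <t,t> as functor, so thark : <t,<t,t>>.

<t,<t,t>>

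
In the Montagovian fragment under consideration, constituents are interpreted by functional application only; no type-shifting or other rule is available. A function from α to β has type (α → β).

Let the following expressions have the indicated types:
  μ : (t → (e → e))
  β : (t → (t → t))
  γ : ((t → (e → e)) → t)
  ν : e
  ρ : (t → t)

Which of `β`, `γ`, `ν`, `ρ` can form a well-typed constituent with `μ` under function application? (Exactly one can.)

β : (t → (t → t)) — no; μ wants t, and β wants t.
γ — combines: γ : ((t → (e → e)) → t) takes μ : (t → (e → e)) as argument, giving t.
ν : e — no; μ wants t, and ν wants nothing (atomic).
ρ : (t → t) — no; μ wants t, and ρ wants t.

γ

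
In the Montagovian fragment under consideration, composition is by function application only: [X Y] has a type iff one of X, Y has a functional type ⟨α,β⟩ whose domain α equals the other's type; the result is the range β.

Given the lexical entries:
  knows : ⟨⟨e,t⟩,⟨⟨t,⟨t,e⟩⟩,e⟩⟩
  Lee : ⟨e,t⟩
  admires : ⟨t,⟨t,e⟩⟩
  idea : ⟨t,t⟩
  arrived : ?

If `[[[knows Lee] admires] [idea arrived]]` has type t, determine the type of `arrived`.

At [[[knows Lee] admires] [idea arrived]] (required: t): [[knows Lee] admires] is e, which is not a function with range t; hence [idea arrived] is the functor — type ⟨e,t⟩.
At [idea arrived] (required: ⟨e,t⟩): idea is ⟨t,t⟩, which is not a function with range ⟨e,t⟩; hence arrived is the functor — type ⟨⟨t,t⟩,⟨e,t⟩⟩.

⟨⟨t,t⟩,⟨e,t⟩⟩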